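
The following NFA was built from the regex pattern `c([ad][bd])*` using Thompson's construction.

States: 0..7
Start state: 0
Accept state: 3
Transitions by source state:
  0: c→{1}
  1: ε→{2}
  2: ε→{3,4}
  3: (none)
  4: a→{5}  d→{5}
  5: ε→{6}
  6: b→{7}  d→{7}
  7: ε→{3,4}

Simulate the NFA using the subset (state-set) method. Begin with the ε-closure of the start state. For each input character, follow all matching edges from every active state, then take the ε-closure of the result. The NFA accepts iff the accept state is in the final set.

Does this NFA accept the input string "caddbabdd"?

S₀ = ε-closure({0}) = {0}
'c' @ 1: {1,2,3,4}  (accept∈set)
'a' @ 2: {5,6}
'd' @ 3: {3,4,7}  (accept∈set)
'd' @ 4: {5,6}
'b' @ 5: {3,4,7}  (accept∈set)
'a' @ 6: {5,6}
'b' @ 7: {3,4,7}  (accept∈set)
'd' @ 8: {5,6}
'd' @ 9: {3,4,7}  (accept∈set)
end set {3,4,7} — state 3 in

Answer: ACCEPT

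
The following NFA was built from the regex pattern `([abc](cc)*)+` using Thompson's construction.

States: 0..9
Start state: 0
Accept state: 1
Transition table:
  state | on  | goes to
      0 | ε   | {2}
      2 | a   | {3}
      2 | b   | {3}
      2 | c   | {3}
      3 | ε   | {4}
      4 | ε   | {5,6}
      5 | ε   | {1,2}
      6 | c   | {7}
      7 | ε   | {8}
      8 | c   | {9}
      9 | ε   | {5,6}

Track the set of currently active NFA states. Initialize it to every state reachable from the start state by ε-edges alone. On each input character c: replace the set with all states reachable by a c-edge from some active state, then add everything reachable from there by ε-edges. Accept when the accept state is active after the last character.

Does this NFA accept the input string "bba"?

S₀ = ε-closure({0}) = {0,2}
'b' @ 1: {1,2,3,4,5,6}  ✓accept
'b' @ 2: {1,2,3,4,5,6}  ✓accept
'a' @ 3: {1,2,3,4,5,6}  ✓accept
end set {1,2,3,4,5,6} — state 1 in

Answer: ACCEPT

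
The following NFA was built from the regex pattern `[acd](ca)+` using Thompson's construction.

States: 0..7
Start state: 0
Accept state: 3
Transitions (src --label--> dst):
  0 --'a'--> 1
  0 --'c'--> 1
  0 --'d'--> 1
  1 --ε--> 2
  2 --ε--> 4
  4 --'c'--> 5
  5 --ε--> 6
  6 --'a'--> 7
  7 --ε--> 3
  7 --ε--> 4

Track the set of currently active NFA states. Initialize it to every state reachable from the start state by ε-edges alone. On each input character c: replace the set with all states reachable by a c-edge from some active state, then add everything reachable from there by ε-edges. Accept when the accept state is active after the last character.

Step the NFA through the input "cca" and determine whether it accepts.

S₀ = ε-closure({0}) = {0}
'c' @ 1: {1,2,4}
'c' @ 2: {5,6}
'a' @ 3: {3,4,7}  [accepting]
after full input: {3,4,7}  (accept=3 in)

Answer: ACCEPT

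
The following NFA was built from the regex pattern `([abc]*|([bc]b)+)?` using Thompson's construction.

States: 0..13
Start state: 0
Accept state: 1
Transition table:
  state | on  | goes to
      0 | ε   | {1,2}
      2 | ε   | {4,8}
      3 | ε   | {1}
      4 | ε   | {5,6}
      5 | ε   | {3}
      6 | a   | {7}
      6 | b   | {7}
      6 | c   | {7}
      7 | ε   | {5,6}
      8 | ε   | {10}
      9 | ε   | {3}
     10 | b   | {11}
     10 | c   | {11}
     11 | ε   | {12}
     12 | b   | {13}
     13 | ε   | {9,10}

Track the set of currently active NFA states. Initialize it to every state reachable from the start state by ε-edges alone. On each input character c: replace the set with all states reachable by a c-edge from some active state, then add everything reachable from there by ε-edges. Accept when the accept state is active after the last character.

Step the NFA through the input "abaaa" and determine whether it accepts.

Answer: ACCEPT

Trace:
initial (ε-close {0}): {0,1,2,3,4,5,6,8,10}
'a' @ 1: {1,3,5,6,7}  (accept∈set)
'b' @ 2: {1,3,5,6,7}  (accept∈set)
'a' @ 3: {1,3,5,6,7}  (accept∈set)
'a' @ 4: {1,3,5,6,7}  (accept∈set)
'a' @ 5: {1,3,5,6,7}  (accept∈set)
final: {1,3,5,6,7}; accept 1 in set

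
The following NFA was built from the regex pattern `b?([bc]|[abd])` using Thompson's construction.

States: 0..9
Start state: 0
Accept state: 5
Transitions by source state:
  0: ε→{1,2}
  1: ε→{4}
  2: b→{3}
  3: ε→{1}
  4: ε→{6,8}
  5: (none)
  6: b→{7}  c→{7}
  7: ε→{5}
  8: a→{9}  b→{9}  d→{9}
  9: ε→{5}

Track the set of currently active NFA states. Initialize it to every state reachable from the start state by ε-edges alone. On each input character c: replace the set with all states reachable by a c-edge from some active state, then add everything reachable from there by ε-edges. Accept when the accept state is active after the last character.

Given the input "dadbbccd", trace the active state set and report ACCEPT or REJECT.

S₀ = ε-closure({0}) = {0,1,2,4,6,8}
'd' @ 1: {5,9}  (accept∈set)
'a' @ 2: {}  — dead — no transitions
rest 'dbbccd' ignored (set empty)
end set {} — state 5 not in

Answer: REJECT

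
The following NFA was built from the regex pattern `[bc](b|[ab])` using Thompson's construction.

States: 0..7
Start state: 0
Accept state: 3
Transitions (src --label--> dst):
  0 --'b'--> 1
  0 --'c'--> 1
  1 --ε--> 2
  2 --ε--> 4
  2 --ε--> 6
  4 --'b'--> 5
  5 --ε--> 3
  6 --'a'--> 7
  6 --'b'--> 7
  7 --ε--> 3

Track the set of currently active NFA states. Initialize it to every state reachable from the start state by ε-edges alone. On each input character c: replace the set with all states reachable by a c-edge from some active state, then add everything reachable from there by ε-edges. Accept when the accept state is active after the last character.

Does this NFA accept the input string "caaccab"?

Answer: REJECT

Derivation:
start: ε-closure({0}) = {0}
'c' @ 1: {1,2,4,6}
'a' @ 2: {3,7}  [accepting]
'a' @ 3: {}  — state set empty
rest 'ccab' ignored (set empty)
after full input: {}  (accept=3 not in)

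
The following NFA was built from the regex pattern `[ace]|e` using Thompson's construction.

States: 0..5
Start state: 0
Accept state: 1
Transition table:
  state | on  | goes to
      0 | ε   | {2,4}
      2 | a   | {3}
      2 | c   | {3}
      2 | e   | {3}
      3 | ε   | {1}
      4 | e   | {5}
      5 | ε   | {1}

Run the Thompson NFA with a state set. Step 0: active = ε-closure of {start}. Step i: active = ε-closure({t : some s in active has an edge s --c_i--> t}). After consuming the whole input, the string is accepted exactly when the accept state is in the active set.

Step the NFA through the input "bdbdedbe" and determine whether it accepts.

start: ε-closure({0}) = {0,2,4}
'b' @ 1: {}  — dead — no transitions
rest 'dbdedbe' ignored (set empty)
after full input: {}  (accept=1 not in)

Answer: REJECT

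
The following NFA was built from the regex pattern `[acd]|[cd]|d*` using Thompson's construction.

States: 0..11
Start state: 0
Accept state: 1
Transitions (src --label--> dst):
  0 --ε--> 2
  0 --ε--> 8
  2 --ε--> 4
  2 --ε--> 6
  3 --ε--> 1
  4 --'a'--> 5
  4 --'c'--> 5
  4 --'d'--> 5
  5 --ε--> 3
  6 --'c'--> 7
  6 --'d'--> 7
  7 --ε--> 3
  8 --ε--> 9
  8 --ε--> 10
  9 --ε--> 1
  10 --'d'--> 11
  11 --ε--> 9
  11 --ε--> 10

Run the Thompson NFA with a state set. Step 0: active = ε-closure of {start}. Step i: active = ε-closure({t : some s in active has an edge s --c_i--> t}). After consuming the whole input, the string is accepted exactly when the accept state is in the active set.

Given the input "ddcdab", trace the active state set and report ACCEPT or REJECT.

start: ε-closure({0}) = {0,1,2,4,6,8,9,10}
'd' @ 1: {1,3,5,7,9,10,11}  (accept∈set)
'd' @ 2: {1,9,10,11}  (accept∈set)
'c' @ 3: {}  — no active states
rest 'dab' ignored (set empty)
end set {} — state 1 not in

Answer: REJECT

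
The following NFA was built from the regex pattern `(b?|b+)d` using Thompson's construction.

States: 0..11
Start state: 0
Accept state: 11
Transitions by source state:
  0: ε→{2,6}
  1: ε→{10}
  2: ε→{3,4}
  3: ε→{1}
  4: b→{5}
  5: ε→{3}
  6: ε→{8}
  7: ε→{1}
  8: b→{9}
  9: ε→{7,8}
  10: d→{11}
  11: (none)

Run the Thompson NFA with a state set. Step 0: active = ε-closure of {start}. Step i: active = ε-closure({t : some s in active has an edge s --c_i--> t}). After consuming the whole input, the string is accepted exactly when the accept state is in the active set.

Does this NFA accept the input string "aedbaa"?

Answer: REJECT

Steps:
S₀ = ε-closure({0}) = {0,1,2,3,4,6,8,10}
'a' @ 1: {}  — no active states
rest 'edbaa' ignored (set empty)
end set {} — state 11 not in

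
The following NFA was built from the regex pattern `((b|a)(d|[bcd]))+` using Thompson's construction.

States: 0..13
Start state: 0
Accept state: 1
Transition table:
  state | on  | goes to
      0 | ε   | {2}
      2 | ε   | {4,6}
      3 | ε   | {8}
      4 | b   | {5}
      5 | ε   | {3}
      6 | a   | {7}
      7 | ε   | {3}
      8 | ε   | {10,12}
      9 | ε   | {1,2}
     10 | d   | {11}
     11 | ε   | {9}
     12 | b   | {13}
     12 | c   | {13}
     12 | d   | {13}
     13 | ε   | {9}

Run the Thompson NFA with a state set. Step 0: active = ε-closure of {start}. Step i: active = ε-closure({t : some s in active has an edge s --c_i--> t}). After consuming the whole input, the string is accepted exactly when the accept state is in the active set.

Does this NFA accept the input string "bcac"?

Answer: ACCEPT

Steps:
initial (ε-close {0}): {0,2,4,6}
'b' @ 1: {3,5,8,10,12}
'c' @ 2: {1,2,4,6,9,13}  [accepting]
'a' @ 3: {3,7,8,10,12}
'c' @ 4: {1,2,4,6,9,13}  [accepting]
final: {1,2,4,6,9,13}; accept 1 in set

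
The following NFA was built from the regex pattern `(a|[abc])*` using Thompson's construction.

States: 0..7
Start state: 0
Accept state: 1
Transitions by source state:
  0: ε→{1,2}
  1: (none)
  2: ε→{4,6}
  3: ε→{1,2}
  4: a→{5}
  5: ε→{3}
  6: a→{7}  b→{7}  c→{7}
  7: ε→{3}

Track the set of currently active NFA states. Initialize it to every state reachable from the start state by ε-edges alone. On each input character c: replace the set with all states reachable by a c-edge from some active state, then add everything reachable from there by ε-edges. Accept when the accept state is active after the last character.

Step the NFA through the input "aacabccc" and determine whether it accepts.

Answer: ACCEPT

Trace:
start: ε-closure({0}) = {0,1,2,4,6}
'a' @ 1: {1,2,3,4,5,6,7}  [accepting]
'a' @ 2: {1,2,3,4,5,6,7}  [accepting]
'c' @ 3: {1,2,3,4,6,7}  [accepting]
'a' @ 4: {1,2,3,4,5,6,7}  [accepting]
'b' @ 5: {1,2,3,4,6,7}  [accepting]
'c' @ 6: {1,2,3,4,6,7}  [accepting]
'c' @ 7: {1,2,3,4,6,7}  [accepting]
'c' @ 8: {1,2,3,4,6,7}  [accepting]
final: {1,2,3,4,6,7}; accept 1 in set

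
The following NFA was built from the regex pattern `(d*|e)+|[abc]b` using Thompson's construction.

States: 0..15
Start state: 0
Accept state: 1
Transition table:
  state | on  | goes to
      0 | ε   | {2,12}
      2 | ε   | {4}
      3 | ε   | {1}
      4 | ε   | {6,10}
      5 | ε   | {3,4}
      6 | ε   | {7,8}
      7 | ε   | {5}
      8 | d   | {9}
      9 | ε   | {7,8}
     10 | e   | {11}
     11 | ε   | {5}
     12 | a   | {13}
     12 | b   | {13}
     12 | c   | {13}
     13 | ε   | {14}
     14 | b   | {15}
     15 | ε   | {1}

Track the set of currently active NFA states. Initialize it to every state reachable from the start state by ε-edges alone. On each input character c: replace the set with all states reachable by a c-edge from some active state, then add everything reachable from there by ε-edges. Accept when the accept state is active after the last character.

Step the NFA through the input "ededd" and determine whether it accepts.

Answer: ACCEPT

Derivation:
initial (ε-close {0}): {0,1,2,3,4,5,6,7,8,10,12}
'e' @ 1: {1,3,4,5,6,7,8,10,11}  (accept∈set)
'd' @ 2: {1,3,4,5,6,7,8,9,10}  (accept∈set)
'e' @ 3: {1,3,4,5,6,7,8,10,11}  (accept∈set)
'd' @ 4: {1,3,4,5,6,7,8,9,10}  (accept∈set)
'd' @ 5: {1,3,4,5,6,7,8,9,10}  (accept∈set)
final: {1,3,4,5,6,7,8,9,10}; accept 1 in set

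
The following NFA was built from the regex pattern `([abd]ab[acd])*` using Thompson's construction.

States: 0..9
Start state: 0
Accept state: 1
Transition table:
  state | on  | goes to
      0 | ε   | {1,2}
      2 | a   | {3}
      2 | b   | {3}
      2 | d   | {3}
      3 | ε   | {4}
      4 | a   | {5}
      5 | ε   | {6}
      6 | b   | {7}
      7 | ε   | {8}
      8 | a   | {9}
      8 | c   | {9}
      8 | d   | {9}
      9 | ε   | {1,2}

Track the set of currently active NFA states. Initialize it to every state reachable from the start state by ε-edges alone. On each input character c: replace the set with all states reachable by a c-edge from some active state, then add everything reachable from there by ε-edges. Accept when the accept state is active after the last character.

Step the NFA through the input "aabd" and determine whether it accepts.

S₀ = ε-closure({0}) = {0,1,2}
'a' @ 1: {3,4}
'a' @ 2: {5,6}
'b' @ 3: {7,8}
'd' @ 4: {1,2,9}  [accepting]
after full input: {1,2,9}  (accept=1 in)

Answer: ACCEPT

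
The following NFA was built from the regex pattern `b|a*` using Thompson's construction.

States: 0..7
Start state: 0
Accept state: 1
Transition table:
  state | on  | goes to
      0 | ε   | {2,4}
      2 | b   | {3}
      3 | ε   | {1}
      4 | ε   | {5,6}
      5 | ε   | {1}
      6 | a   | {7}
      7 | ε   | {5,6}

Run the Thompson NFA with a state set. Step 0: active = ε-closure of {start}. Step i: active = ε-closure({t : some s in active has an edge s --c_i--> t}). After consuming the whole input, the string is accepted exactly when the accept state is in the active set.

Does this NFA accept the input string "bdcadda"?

start: ε-closure({0}) = {0,1,2,4,5,6}
'b' @ 1: {1,3}  (accept∈set)
'd' @ 2: {}  — no active states
rest 'cadda' ignored (set empty)
end set {} — state 1 not in

Answer: REJECT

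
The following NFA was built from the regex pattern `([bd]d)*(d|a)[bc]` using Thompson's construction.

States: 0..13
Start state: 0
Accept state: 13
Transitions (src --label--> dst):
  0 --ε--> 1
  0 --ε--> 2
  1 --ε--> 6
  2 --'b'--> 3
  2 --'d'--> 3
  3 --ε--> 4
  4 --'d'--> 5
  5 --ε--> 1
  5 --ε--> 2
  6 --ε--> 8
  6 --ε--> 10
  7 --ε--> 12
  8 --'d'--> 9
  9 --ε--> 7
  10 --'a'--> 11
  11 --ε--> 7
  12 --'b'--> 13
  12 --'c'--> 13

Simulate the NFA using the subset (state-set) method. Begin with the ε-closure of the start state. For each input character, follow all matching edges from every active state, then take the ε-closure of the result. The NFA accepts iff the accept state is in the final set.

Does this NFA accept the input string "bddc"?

Answer: ACCEPT

Derivation:
start: ε-closure({0}) = {0,1,2,6,8,10}
'b' @ 1: {3,4}
'd' @ 2: {1,2,5,6,8,10}
'd' @ 3: {3,4,7,9,12}
'c' @ 4: {13}  [accepting]
after full input: {13}  (accept=13 in)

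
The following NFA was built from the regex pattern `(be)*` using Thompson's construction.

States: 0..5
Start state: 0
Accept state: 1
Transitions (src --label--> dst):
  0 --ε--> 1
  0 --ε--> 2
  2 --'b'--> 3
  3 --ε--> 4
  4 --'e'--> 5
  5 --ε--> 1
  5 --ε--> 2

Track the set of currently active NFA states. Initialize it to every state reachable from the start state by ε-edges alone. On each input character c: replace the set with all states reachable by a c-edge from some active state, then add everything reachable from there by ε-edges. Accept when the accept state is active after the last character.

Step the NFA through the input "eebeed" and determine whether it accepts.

Answer: REJECT

Trace:
start: ε-closure({0}) = {0,1,2}
'e' @ 1: {}  — no active states
rest 'ebeed' ignored (set empty)
final: {}; accept 1 not in set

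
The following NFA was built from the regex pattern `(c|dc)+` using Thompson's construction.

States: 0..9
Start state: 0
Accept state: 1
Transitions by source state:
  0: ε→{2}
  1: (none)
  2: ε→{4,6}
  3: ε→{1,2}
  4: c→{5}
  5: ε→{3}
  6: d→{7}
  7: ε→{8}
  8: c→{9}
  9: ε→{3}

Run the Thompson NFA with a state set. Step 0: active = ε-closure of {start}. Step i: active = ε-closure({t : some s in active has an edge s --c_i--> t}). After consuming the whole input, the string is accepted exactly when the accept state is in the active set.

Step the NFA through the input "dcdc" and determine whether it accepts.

initial (ε-close {0}): {0,2,4,6}
'd' @ 1: {7,8}
'c' @ 2: {1,2,3,4,6,9}  (accept∈set)
'd' @ 3: {7,8}
'c' @ 4: {1,2,3,4,6,9}  (accept∈set)
end set {1,2,3,4,6,9} — state 1 in

Answer: ACCEPT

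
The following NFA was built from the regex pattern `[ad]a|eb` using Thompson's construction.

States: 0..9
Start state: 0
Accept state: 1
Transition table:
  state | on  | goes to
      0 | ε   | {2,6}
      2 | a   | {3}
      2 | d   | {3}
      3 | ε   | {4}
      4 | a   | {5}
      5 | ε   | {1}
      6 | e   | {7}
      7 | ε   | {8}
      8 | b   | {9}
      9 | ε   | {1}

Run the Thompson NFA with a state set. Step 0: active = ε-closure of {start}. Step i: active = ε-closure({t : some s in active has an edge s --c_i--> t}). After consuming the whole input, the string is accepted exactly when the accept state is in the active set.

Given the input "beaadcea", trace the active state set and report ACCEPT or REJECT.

start: ε-closure({0}) = {0,2,6}
'b' @ 1: {}  — state set empty
rest 'eaadcea' ignored (set empty)
after full input: {}  (accept=1 not in)

Answer: REJECT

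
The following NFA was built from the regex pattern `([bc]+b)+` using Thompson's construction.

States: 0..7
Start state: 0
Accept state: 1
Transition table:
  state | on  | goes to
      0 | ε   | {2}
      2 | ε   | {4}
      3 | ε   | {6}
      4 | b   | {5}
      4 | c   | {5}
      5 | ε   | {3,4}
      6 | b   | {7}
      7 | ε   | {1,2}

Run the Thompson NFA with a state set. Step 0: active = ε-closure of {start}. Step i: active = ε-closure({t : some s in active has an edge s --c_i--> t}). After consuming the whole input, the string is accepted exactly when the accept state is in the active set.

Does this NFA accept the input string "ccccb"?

Answer: ACCEPT

Trace:
start: ε-closure({0}) = {0,2,4}
'c' @ 1: {3,4,5,6}
'c' @ 2: {3,4,5,6}
'c' @ 3: {3,4,5,6}
'c' @ 4: {3,4,5,6}
'b' @ 5: {1,2,3,4,5,6,7}  [accepting]
after full input: {1,2,3,4,5,6,7}  (accept=1 in)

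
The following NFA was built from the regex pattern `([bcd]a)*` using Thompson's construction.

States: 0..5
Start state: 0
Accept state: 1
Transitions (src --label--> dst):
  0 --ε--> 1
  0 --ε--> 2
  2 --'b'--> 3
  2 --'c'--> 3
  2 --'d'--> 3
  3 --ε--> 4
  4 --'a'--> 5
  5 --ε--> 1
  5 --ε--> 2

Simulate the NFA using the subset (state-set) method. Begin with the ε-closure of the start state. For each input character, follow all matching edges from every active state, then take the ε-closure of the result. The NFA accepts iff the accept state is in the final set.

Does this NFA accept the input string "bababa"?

Answer: ACCEPT

Trace:
S₀ = ε-closure({0}) = {0,1,2}
'b' @ 1: {3,4}
'a' @ 2: {1,2,5}  ✓accept
'b' @ 3: {3,4}
'a' @ 4: {1,2,5}  ✓accept
'b' @ 5: {3,4}
'a' @ 6: {1,2,5}  ✓accept
final: {1,2,5}; accept 1 in set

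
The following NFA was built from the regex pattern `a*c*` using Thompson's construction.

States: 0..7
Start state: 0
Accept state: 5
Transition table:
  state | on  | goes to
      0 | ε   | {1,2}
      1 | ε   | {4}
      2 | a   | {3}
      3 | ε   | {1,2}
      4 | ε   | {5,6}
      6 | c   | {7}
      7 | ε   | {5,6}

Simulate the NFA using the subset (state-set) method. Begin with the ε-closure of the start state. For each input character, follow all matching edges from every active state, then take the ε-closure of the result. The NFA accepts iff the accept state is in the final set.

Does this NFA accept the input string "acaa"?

S₀ = ε-closure({0}) = {0,1,2,4,5,6}
'a' @ 1: {1,2,3,4,5,6}  (accept∈set)
'c' @ 2: {5,6,7}  (accept∈set)
'a' @ 3: {}  — dead — no transitions
rest 'a' ignored (set empty)
final: {}; accept 5 not in set

Answer: REJECT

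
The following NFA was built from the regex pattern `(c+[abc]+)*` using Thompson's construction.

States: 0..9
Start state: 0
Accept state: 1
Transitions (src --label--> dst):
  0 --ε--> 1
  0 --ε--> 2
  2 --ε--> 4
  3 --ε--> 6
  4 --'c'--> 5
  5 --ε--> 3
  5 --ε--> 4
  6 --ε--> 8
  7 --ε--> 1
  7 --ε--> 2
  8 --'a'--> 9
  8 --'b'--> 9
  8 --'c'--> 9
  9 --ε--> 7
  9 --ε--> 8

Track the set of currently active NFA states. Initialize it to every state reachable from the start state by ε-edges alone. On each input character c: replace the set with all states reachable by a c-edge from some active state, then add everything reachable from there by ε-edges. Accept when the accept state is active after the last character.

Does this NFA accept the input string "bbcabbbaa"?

initial (ε-close {0}): {0,1,2,4}
'b' @ 1: {}  — state set empty
rest 'bcabbbaa' ignored (set empty)
final: {}; accept 1 not in set

Answer: REJECT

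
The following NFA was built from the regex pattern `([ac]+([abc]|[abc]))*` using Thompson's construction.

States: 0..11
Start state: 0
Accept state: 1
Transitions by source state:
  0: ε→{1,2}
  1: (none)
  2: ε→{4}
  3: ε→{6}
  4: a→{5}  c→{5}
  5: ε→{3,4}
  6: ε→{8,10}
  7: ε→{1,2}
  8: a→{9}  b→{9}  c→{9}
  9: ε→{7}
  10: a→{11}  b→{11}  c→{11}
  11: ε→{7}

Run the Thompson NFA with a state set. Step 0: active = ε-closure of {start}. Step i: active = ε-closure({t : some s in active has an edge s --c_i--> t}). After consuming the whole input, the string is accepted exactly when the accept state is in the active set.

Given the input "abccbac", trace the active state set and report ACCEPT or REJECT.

start: ε-closure({0}) = {0,1,2,4}
'a' @ 1: {3,4,5,6,8,10}
'b' @ 2: {1,2,4,7,9,11}  [accepting]
'c' @ 3: {3,4,5,6,8,10}
'c' @ 4: {1,2,3,4,5,6,7,8,9,10,11}  [accepting]
'b' @ 5: {1,2,4,7,9,11}  [accepting]
'a' @ 6: {3,4,5,6,8,10}
'c' @ 7: {1,2,3,4,5,6,7,8,9,10,11}  [accepting]
end set {1,2,3,4,5,6,7,8,9,10,11} — state 1 in

Answer: ACCEPT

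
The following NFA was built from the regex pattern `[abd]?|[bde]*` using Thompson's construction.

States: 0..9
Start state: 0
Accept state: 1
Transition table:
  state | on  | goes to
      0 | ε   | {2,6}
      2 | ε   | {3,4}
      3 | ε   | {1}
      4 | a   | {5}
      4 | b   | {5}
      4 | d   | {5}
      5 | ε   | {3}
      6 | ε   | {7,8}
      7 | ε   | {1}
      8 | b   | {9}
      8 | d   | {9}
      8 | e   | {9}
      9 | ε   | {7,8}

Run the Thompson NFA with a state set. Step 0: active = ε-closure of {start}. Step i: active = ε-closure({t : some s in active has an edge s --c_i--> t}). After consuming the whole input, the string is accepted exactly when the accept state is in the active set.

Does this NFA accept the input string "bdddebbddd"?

Answer: ACCEPT

Derivation:
start: ε-closure({0}) = {0,1,2,3,4,6,7,8}
'b' @ 1: {1,3,5,7,8,9}  [accepting]
'd' @ 2: {1,7,8,9}  [accepting]
'd' @ 3: {1,7,8,9}  [accepting]
'd' @ 4: {1,7,8,9}  [accepting]
'e' @ 5: {1,7,8,9}  [accepting]
'b' @ 6: {1,7,8,9}  [accepting]
'b' @ 7: {1,7,8,9}  [accepting]
'd' @ 8: {1,7,8,9}  [accepting]
'd' @ 9: {1,7,8,9}  [accepting]
'd' @ 10: {1,7,8,9}  [accepting]
end set {1,7,8,9} — state 1 in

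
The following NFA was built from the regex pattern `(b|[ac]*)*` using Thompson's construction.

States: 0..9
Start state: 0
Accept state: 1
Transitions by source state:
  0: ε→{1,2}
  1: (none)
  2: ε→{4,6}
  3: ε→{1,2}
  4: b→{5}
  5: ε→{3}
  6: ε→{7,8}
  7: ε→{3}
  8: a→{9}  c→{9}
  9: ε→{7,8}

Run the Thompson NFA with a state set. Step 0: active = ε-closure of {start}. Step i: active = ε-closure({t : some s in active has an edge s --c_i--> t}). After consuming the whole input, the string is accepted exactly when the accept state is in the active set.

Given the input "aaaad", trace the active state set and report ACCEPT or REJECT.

Answer: REJECT

Derivation:
start: ε-closure({0}) = {0,1,2,3,4,6,7,8}
'a' @ 1: {1,2,3,4,6,7,8,9}  (accept∈set)
'a' @ 2: {1,2,3,4,6,7,8,9}  (accept∈set)
'a' @ 3: {1,2,3,4,6,7,8,9}  (accept∈set)
'a' @ 4: {1,2,3,4,6,7,8,9}  (accept∈set)
'd' @ 5: {}  — state set empty
final: {}; accept 1 not in set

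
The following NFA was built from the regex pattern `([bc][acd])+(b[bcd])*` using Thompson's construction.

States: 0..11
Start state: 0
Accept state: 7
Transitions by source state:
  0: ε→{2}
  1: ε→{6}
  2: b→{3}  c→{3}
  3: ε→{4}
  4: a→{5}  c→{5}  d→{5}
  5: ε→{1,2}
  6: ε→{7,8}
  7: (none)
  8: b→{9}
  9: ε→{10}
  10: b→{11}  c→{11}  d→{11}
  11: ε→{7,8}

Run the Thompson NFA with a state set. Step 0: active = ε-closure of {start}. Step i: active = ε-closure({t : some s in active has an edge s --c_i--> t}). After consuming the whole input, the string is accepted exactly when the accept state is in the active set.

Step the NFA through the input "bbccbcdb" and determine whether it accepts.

initial (ε-close {0}): {0,2}
'b' @ 1: {3,4}
'b' @ 2: {}  — no active states
rest 'ccbcdb' ignored (set empty)
final: {}; accept 7 not in set

Answer: REJECT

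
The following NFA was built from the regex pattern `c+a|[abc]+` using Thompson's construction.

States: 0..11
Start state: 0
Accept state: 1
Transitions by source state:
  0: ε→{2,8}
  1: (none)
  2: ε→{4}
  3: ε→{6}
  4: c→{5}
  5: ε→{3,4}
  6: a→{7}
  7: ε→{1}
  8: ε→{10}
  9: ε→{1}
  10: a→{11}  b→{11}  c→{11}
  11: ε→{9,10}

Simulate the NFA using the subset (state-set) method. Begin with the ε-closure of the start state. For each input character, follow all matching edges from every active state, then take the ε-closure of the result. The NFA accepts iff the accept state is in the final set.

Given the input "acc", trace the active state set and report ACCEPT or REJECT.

initial (ε-close {0}): {0,2,4,8,10}
'a' @ 1: {1,9,10,11}  (accept∈set)
'c' @ 2: {1,9,10,11}  (accept∈set)
'c' @ 3: {1,9,10,11}  (accept∈set)
end set {1,9,10,11} — state 1 in

Answer: ACCEPT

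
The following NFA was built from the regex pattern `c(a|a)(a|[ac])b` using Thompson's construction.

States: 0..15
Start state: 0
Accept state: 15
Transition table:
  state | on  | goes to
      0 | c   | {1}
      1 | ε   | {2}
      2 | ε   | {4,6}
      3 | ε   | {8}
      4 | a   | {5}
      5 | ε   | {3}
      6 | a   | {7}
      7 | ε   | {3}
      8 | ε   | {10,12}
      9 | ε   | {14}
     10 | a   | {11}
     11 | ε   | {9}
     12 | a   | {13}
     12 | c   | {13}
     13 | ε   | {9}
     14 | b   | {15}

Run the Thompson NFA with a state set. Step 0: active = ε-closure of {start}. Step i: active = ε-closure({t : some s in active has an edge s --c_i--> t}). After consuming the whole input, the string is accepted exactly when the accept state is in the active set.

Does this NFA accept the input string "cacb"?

Answer: ACCEPT

Steps:
start: ε-closure({0}) = {0}
'c' @ 1: {1,2,4,6}
'a' @ 2: {3,5,7,8,10,12}
'c' @ 3: {9,13,14}
'b' @ 4: {15}  (accept∈set)
end set {15} — state 15 in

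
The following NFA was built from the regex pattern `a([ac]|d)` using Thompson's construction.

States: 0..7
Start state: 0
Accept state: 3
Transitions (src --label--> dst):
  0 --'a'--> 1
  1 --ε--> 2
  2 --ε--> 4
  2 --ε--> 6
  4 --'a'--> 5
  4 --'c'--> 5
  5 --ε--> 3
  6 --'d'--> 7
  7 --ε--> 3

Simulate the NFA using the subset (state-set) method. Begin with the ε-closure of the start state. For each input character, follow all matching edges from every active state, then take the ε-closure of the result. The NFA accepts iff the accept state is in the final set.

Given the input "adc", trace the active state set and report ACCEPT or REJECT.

start: ε-closure({0}) = {0}
'a' @ 1: {1,2,4,6}
'd' @ 2: {3,7}  [accepting]
'c' @ 3: {}  — no active states
final: {}; accept 3 not in set

Answer: REJECT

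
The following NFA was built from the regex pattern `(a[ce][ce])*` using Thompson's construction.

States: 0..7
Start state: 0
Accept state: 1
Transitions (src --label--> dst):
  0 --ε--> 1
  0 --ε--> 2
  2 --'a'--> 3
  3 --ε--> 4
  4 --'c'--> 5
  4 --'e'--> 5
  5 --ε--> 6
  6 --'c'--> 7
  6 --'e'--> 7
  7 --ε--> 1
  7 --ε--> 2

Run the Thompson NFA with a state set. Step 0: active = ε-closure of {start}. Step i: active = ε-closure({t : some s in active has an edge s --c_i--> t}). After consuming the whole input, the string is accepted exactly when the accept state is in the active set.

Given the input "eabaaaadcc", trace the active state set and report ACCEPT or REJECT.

Answer: REJECT

Steps:
initial (ε-close {0}): {0,1,2}
'e' @ 1: {}  — state set empty
rest 'abaaaadcc' ignored (set empty)
end set {} — state 1 not in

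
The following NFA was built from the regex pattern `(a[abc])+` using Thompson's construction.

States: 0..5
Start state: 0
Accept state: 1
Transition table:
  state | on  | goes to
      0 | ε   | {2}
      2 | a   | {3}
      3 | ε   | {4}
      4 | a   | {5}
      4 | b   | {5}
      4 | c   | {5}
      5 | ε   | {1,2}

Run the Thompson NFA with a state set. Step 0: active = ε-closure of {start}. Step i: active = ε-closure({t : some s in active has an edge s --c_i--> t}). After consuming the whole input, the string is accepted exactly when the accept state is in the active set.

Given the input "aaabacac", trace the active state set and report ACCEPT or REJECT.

Answer: ACCEPT

Trace:
initial (ε-close {0}): {0,2}
'a' @ 1: {3,4}
'a' @ 2: {1,2,5}  (accept∈set)
'a' @ 3: {3,4}
'b' @ 4: {1,2,5}  (accept∈set)
'a' @ 5: {3,4}
'c' @ 6: {1,2,5}  (accept∈set)
'a' @ 7: {3,4}
'c' @ 8: {1,2,5}  (accept∈set)
end set {1,2,5} — state 1 in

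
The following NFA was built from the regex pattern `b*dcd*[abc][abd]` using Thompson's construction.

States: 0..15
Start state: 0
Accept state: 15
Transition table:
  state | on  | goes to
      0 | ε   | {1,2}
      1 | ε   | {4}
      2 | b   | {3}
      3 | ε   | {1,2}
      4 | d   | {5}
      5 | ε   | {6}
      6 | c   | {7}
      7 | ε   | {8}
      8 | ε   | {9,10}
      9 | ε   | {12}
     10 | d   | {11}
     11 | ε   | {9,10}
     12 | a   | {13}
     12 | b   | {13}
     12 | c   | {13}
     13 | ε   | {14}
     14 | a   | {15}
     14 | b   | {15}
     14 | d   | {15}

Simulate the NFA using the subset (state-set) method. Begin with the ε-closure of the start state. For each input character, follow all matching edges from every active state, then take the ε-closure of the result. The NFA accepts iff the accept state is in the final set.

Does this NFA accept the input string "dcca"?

S₀ = ε-closure({0}) = {0,1,2,4}
'd' @ 1: {5,6}
'c' @ 2: {7,8,9,10,12}
'c' @ 3: {13,14}
'a' @ 4: {15}  [accepting]
final: {15}; accept 15 in set

Answer: ACCEPT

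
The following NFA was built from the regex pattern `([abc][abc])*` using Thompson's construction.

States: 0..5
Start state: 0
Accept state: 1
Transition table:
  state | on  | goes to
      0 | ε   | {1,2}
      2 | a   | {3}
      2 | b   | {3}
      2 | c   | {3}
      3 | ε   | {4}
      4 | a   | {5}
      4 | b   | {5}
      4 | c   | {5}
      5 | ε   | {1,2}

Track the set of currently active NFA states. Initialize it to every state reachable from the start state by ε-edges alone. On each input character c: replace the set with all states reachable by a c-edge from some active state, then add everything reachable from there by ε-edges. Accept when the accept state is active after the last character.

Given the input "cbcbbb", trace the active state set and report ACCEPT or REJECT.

initial (ε-close {0}): {0,1,2}
'c' @ 1: {3,4}
'b' @ 2: {1,2,5}  (accept∈set)
'c' @ 3: {3,4}
'b' @ 4: {1,2,5}  (accept∈set)
'b' @ 5: {3,4}
'b' @ 6: {1,2,5}  (accept∈set)
final: {1,2,5}; accept 1 in set

Answer: ACCEPT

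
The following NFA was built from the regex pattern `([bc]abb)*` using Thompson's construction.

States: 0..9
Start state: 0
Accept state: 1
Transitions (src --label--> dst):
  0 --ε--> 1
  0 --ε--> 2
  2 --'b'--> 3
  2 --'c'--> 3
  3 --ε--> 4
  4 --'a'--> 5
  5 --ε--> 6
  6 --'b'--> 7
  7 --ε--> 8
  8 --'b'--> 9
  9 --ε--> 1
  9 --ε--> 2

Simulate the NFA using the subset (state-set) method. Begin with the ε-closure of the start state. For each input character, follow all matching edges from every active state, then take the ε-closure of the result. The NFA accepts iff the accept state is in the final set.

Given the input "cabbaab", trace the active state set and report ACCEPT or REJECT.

Answer: REJECT

Derivation:
S₀ = ε-closure({0}) = {0,1,2}
'c' @ 1: {3,4}
'a' @ 2: {5,6}
'b' @ 3: {7,8}
'b' @ 4: {1,2,9}  ✓accept
'a' @ 5: {}  — state set empty
rest 'ab' ignored (set empty)
end set {} — state 1 not in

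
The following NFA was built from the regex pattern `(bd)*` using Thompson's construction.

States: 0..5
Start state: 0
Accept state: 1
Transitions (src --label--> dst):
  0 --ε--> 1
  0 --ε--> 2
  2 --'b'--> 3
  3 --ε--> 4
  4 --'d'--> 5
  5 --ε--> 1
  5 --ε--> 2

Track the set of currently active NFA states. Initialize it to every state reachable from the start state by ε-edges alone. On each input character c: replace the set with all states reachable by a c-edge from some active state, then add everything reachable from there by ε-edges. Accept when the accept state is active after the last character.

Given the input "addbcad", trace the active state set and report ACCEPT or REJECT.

start: ε-closure({0}) = {0,1,2}
'a' @ 1: {}  — state set empty
rest 'ddbcad' ignored (set empty)
after full input: {}  (accept=1 not in)

Answer: REJECT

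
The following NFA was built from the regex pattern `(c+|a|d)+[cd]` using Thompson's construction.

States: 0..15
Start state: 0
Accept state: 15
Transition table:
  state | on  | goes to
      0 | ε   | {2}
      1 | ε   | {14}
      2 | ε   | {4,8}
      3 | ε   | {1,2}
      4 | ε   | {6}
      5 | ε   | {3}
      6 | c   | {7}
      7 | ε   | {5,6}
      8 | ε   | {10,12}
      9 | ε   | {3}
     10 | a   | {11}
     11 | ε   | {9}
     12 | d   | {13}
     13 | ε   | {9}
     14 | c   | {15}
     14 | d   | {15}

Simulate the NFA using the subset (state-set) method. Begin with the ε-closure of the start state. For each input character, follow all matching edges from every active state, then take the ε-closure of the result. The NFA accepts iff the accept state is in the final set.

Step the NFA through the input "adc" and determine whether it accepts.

start: ε-closure({0}) = {0,2,4,6,8,10,12}
'a' @ 1: {1,2,3,4,6,8,9,10,11,12,14}
'd' @ 2: {1,2,3,4,6,8,9,10,12,13,14,15}  (accept∈set)
'c' @ 3: {1,2,3,4,5,6,7,8,10,12,14,15}  (accept∈set)
final: {1,2,3,4,5,6,7,8,10,12,14,15}; accept 15 in set

Answer: ACCEPT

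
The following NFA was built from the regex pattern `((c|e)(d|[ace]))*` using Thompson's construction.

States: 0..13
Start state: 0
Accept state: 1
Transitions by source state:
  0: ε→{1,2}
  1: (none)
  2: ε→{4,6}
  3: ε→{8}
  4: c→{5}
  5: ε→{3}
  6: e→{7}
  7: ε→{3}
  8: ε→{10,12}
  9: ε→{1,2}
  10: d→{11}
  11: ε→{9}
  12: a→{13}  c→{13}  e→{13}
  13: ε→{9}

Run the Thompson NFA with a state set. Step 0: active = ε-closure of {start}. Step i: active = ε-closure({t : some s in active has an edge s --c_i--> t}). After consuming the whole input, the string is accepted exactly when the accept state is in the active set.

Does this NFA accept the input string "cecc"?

Answer: ACCEPT

Derivation:
start: ε-closure({0}) = {0,1,2,4,6}
'c' @ 1: {3,5,8,10,12}
'e' @ 2: {1,2,4,6,9,13}  (accept∈set)
'c' @ 3: {3,5,8,10,12}
'c' @ 4: {1,2,4,6,9,13}  (accept∈set)
final: {1,2,4,6,9,13}; accept 1 in set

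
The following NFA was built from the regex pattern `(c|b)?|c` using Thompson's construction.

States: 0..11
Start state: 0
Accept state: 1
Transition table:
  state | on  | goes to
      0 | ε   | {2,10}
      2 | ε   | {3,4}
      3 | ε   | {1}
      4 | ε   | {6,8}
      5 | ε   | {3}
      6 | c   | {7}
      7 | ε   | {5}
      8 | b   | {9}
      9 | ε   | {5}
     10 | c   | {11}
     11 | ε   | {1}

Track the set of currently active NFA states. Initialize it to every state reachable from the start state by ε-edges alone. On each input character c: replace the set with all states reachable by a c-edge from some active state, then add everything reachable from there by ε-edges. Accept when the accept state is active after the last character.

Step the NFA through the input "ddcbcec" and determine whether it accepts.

start: ε-closure({0}) = {0,1,2,3,4,6,8,10}
'd' @ 1: {}  — state set empty
rest 'dcbcec' ignored (set empty)
end set {} — state 1 not in

Answer: REJECT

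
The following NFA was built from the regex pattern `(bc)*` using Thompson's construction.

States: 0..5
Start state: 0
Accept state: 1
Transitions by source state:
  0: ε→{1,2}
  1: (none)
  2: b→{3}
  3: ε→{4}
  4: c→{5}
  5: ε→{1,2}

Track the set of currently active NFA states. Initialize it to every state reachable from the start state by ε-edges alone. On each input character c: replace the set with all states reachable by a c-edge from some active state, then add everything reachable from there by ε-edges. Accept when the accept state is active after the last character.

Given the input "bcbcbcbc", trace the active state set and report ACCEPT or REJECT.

Answer: ACCEPT

Trace:
start: ε-closure({0}) = {0,1,2}
'b' @ 1: {3,4}
'c' @ 2: {1,2,5}  [accepting]
'b' @ 3: {3,4}
'c' @ 4: {1,2,5}  [accepting]
'b' @ 5: {3,4}
'c' @ 6: {1,2,5}  [accepting]
'b' @ 7: {3,4}
'c' @ 8: {1,2,5}  [accepting]
final: {1,2,5}; accept 1 in set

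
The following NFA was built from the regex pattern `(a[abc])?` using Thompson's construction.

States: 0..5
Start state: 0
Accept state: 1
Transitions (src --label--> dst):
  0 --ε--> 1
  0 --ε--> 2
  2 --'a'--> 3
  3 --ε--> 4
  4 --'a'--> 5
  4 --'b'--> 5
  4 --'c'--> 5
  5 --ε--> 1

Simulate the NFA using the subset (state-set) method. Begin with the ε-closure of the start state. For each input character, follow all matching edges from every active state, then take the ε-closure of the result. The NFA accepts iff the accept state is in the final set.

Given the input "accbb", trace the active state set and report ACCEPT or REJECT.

S₀ = ε-closure({0}) = {0,1,2}
'a' @ 1: {3,4}
'c' @ 2: {1,5}  ✓accept
'c' @ 3: {}  — state set empty
rest 'bb' ignored (set empty)
final: {}; accept 1 not in set

Answer: REJECT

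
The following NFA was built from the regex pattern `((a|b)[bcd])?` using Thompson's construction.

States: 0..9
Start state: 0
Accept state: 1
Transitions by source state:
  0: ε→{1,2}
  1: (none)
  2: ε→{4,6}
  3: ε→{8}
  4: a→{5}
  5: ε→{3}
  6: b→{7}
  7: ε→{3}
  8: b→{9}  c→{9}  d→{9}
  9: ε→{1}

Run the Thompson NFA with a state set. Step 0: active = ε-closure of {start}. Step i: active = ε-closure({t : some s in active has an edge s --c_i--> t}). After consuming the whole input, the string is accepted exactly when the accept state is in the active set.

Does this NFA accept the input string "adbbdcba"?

Answer: REJECT

Steps:
S₀ = ε-closure({0}) = {0,1,2,4,6}
'a' @ 1: {3,5,8}
'd' @ 2: {1,9}  [accepting]
'b' @ 3: {}  — dead — no transitions
rest 'bdcba' ignored (set empty)
after full input: {}  (accept=1 not in)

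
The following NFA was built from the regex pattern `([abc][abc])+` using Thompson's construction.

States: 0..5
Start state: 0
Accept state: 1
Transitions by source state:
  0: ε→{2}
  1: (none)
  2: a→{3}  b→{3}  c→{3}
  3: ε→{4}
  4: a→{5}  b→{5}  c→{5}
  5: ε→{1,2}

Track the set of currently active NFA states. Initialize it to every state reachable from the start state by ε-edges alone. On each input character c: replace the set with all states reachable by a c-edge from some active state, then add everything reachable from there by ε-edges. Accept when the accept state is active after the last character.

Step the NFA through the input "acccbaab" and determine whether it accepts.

S₀ = ε-closure({0}) = {0,2}
'a' @ 1: {3,4}
'c' @ 2: {1,2,5}  (accept∈set)
'c' @ 3: {3,4}
'c' @ 4: {1,2,5}  (accept∈set)
'b' @ 5: {3,4}
'a' @ 6: {1,2,5}  (accept∈set)
'a' @ 7: {3,4}
'b' @ 8: {1,2,5}  (accept∈set)
end set {1,2,5} — state 1 in

Answer: ACCEPT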